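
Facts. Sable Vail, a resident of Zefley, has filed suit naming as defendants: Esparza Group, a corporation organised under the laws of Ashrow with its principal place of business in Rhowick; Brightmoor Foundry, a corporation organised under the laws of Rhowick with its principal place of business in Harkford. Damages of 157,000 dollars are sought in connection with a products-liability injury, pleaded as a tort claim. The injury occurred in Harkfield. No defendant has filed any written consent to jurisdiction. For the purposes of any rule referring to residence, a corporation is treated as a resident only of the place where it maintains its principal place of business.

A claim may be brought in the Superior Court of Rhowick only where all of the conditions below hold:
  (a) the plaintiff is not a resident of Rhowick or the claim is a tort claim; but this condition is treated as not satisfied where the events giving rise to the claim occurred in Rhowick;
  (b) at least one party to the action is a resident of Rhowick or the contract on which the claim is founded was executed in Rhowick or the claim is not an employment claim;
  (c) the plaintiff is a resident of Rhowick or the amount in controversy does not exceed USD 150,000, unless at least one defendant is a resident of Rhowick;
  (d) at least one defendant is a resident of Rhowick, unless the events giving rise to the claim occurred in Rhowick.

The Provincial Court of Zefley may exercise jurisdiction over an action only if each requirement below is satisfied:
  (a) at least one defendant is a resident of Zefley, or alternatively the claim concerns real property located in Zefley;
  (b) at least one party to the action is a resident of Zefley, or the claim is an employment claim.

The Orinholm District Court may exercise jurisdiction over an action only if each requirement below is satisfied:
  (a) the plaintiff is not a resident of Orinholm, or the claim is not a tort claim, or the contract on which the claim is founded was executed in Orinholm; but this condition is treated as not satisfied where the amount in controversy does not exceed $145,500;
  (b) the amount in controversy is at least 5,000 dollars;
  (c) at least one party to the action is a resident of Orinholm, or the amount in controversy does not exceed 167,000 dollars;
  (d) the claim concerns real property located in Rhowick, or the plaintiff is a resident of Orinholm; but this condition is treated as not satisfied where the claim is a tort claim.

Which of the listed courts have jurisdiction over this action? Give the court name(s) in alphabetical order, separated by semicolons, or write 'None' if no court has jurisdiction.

the Superior Court of Rhowick

The Superior Court of Rhowick:
  (a) The plaintiff resides in Zefley, which is not Rhowick, which satisfies one of the alternatives. The carve-out does not apply: the operative events occurred in Harkfield, not Rhowick. Met.
  (b) Esparza Group resides in Rhowick, so this disjunct is met. Satisfied.
  (c) The plaintiff resides in Zefley, not Rhowick; the amount in controversy is $157,000, above the USD 150,000 ceiling — no alternative holds. But Esparza Group resides in Rhowick, and the 'unless' clause therefore excuses the requirement. Satisfied.
  (d) Esparza Group resides in Rhowick. Satisfied.
  → All conditions met; jurisdiction exists.
The Provincial Court of Zefley:
  (a) No defendant resides in Zefley (they reside in Rhowick, Harkford); the claim does not concern real property — every alternative fails. Not satisfied.
  (b) Sable Vail resides in Zefley, so one alternative holds. Met.
  → No jurisdiction.
The Orinholm District Court:
  (a) The plaintiff resides in Zefley, which is not Orinholm, so one alternative holds. And the carve-out is inapplicable — the amount in controversy is $157,000, above the 145,500 dollars ceiling. Met.
  (b) The amount in controversy is 157,000 dollars, which meets the USD 5,000 floor. Condition met.
  (c) The amount in controversy is 157,000 dollars, within the 167,000 dollars ceiling — that alternative is enough. Met.
  (d) The claim does not concern real property; the plaintiff resides in Zefley, not Orinholm — no alternative holds. Not satisfied.
  → The court lacks jurisdiction.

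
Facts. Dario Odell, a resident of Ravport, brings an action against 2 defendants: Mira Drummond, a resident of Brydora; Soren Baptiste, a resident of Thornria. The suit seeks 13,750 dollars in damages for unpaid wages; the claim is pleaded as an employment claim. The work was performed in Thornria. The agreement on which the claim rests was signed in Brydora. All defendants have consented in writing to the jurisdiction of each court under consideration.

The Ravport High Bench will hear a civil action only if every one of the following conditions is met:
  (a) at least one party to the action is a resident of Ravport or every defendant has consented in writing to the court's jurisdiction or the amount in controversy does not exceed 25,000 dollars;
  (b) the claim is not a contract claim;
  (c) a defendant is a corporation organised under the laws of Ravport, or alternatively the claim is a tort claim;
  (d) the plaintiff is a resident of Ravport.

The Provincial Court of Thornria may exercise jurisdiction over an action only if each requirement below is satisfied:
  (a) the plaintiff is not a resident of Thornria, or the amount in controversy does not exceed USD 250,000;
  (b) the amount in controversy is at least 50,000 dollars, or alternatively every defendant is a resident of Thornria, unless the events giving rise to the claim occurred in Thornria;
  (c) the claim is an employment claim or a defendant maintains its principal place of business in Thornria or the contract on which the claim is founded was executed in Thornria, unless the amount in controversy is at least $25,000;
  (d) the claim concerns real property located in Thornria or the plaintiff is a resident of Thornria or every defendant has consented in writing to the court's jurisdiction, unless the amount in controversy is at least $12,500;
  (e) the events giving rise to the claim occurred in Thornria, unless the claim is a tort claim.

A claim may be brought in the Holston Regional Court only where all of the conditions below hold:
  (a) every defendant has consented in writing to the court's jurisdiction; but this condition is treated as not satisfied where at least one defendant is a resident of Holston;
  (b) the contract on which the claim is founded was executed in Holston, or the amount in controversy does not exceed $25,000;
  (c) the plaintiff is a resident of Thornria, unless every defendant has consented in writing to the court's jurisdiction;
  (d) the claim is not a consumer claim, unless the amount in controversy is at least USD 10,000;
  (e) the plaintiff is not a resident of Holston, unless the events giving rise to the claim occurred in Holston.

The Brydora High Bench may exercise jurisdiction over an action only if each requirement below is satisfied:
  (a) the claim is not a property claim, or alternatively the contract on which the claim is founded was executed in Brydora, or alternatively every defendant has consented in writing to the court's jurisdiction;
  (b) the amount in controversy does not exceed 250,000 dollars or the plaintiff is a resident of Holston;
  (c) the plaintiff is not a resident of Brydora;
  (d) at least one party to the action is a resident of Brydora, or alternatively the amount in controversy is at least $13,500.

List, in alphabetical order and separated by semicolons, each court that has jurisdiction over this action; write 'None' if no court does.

the Brydora High Bench; the Holston Regional Court; the Provincial Court of Thornria

The Ravport High Bench:
  (a) Dario Odell resides in Ravport, which satisfies one of the alternatives. Met.
  (b) The claim is an employment claim, not a contract claim. Met.
  (c) No defendant is a corporation; the claim is an employment claim, not a tort claim — every alternative fails. Not satisfied.
  (d) The plaintiff resides in Ravport. Satisfied.
  → Not every requirement is met — no jurisdiction.
The Provincial Court of Thornria:
  (a) The plaintiff resides in Ravport, which is not Thornria — that alternative is enough. Met.
  (b) The amount in controversy is 13,750 dollars, below the 50,000 dollars floor; the defendants reside as follows — Mira Drummond in Brydora, Soren Baptiste in Thornria — not all in Thornria — no alternative holds. But the operative events occurred in Thornria, and the 'unless' clause therefore excuses the requirement. Met.
  (c) The claim is an employment claim, which satisfies one of the alternatives. Met.
  (d) Every defendant has filed written consent, so this disjunct is met. Satisfied.
  (e) The operative events occurred in Thornria. Met.
  → Every requirement is satisfied — jurisdiction.
The Holston Regional Court:
  (a) Every defendant has filed written consent. The exception is not triggered, since no defendant resides in Holston (they reside in Brydora, Thornria). Satisfied.
  (b) The amount in controversy is $13,750, within the 25,000 dollars ceiling, which satisfies one of the alternatives. Met.
  (c) The plaintiff resides in Ravport, not Thornria. However, every defendant has filed written consent, so the 'unless' proviso supplies this condition. Met.
  (d) The claim is an employment claim, not a consumer claim. Met.
  (e) The plaintiff resides in Ravport, which is not Holston. Satisfied.
  → The court has jurisdiction.
The Brydora High Bench:
  (a) The claim is an employment claim, not a property claim, which satisfies one of the alternatives. Condition met.
  (b) The amount in controversy is $13,750, within the USD 250,000 ceiling, so this disjunct is met. Met.
  (c) The plaintiff resides in Ravport, which is not Brydora. Satisfied.
  (d) Mira Drummond resides in Brydora — that alternative is enough. Met.
  → The court has jurisdiction.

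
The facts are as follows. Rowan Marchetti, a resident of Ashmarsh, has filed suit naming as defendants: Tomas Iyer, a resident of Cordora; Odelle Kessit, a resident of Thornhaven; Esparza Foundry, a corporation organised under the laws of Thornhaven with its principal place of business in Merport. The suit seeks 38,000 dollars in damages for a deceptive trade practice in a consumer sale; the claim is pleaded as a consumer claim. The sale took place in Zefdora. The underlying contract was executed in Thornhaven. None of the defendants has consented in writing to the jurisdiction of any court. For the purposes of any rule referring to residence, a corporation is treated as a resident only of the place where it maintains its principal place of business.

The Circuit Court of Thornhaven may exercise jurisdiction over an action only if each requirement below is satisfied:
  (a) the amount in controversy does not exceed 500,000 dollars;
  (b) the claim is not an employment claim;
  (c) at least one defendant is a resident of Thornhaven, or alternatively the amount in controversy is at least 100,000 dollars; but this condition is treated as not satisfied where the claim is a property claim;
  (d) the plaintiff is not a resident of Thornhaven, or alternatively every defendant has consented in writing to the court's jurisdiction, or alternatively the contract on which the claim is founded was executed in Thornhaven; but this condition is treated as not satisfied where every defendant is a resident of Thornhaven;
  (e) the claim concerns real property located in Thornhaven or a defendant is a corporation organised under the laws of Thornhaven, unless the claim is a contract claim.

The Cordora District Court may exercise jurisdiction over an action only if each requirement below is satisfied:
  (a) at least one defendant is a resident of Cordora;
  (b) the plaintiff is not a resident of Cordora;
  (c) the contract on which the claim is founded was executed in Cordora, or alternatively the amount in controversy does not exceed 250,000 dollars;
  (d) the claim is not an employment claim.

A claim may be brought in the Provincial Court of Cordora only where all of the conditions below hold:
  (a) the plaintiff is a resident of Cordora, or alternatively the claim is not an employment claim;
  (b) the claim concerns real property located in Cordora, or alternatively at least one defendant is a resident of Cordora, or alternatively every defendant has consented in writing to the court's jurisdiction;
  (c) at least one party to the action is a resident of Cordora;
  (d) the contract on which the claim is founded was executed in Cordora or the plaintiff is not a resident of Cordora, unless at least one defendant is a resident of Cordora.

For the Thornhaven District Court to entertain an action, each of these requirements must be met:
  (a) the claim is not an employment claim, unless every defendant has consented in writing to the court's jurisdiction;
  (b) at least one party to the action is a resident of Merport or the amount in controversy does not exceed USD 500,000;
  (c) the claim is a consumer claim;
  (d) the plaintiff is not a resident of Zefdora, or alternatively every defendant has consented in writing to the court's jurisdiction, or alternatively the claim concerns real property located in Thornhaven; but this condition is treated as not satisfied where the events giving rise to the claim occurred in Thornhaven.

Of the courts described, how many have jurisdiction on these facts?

4

The Circuit Court of Thornhaven:
  (a) The amount in controversy is 38,000 dollars, within the $500,000 ceiling. Condition met.
  (b) The claim is a consumer claim, not an employment claim. Condition met.
  (c) Odelle Kessit resides in Thornhaven, so one alternative holds. The exception is not triggered, since the claim is a consumer claim, not a property claim. Condition met.
  (d) The plaintiff resides in Ashmarsh, which is not Thornhaven — that alternative is enough. The exception is not triggered, since the defendants reside as follows — Tomas Iyer in Cordora, Odelle Kessit in Thornhaven, Esparza Foundry in Merport — not all in Thornhaven. Satisfied.
  (e) Esparza Foundry is organised under the laws of Thornhaven, so this disjunct is met. Condition met.
  → The court has jurisdiction.
The Cordora District Court:
  (a) Tomas Iyer resides in Cordora. Satisfied.
  (b) The plaintiff resides in Ashmarsh, which is not Cordora. Satisfied.
  (c) The amount in controversy is $38,000, within the $250,000 ceiling, so one alternative holds. Satisfied.
  (d) The claim is a consumer claim, not an employment claim. Satisfied.
  → Every requirement is satisfied — jurisdiction.
The Provincial Court of Cordora:
  (a) The claim is a consumer claim, not an employment claim, so this disjunct is met. Condition met.
  (b) Tomas Iyer resides in Cordora, so one alternative holds. Met.
  (c) Tomas Iyer resides in Cordora. Met.
  (d) The plaintiff resides in Ashmarsh, which is not Cordora, which satisfies one of the alternatives. Met.
  → All conditions met; jurisdiction exists.
The Thornhaven District Court:
  (a) The claim is a consumer claim, not an employment claim. Met.
  (b) Esparza Foundry resides in Merport, so this disjunct is met. Met.
  (c) The claim is a consumer claim. Condition met.
  (d) The plaintiff resides in Ashmarsh, which is not Zefdora, so one alternative holds. And the carve-out is inapplicable — the operative events occurred in Zefdora, not Thornhaven. Met.
  → Jurisdiction lies.
Courts with jurisdiction: the Circuit Court of Thornhaven, the Cordora District Court, the Provincial Court of Cordora, the Thornhaven District Court — 4 in total.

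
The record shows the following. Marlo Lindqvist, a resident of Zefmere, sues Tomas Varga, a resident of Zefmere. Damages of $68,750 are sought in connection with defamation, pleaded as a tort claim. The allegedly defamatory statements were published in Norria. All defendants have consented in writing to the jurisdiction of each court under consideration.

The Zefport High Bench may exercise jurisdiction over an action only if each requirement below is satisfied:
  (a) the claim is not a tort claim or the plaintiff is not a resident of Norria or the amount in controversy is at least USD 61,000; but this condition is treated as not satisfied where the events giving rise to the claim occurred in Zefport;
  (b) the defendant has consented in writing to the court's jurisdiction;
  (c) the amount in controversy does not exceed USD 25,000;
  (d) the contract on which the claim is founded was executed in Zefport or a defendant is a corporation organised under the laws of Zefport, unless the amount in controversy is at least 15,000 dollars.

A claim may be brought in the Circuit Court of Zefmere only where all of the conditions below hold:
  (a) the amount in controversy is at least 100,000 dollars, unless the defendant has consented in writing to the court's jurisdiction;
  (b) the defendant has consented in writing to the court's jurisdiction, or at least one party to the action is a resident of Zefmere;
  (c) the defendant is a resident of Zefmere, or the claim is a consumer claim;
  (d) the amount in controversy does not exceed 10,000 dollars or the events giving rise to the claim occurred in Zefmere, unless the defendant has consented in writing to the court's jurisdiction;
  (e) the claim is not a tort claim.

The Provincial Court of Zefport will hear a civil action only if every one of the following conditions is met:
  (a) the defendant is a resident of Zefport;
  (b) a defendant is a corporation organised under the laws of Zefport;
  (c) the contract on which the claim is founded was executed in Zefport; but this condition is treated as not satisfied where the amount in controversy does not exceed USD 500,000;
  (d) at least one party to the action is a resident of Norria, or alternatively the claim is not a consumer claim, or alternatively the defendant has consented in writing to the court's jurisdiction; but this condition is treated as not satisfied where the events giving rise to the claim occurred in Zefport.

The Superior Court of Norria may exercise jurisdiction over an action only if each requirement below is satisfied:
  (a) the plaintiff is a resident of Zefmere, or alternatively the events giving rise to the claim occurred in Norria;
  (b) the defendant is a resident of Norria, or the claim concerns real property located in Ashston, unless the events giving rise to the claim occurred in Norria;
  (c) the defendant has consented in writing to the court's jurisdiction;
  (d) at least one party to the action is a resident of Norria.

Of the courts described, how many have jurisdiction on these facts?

The Zefport High Bench:
  (a) The plaintiff resides in Zefmere, which is not Norria, which satisfies one of the alternatives. And the carve-out is inapplicable — the operative events occurred in Norria, not Zefport. Met.
  (b) Every defendant has filed written consent. Met.
  (c) The amount in controversy is USD 68,750, above the USD 25,000 ceiling. Not satisfied.
  (d) No contract (and hence no place of execution) is alleged; no defendant is a corporation — no alternative holds. But the amount in controversy is USD 68,750, which meets the $15,000 floor, and the 'unless' clause therefore excuses the requirement. Met.
  → No jurisdiction.
The Circuit Court of Zefmere:
  (a) The amount in controversy is USD 68,750, below the 100,000 dollars floor. However, every defendant has filed written consent, so the 'unless' proviso supplies this condition. Met.
  (b) Every defendant has filed written consent, so this disjunct is met. Satisfied.
  (c) The defendant resides in Zefmere, so this disjunct is met. Met.
  (d) The amount in controversy is 68,750 dollars, above the USD 10,000 ceiling; the operative events occurred in Norria, not Zefmere — none of the alternatives is met. However, every defendant has filed written consent, so the 'unless' proviso supplies this condition. Condition met.
  (e) The claim is a tort claim. Not met.
  → The court lacks jurisdiction.
The Provincial Court of Zefport:
  (a) The defendant resides in Zefmere, not Zefport. Not satisfied.
  (b) No defendant is a corporation. Not satisfied.
  (c) No contract (and hence no place of execution) is alleged. Fails.
  (d) The claim is a tort claim, not a consumer claim, so one alternative holds. The exception is not triggered, since the operative events occurred in Norria, not Zefport. Condition met.
  → The court lacks jurisdiction.
The Superior Court of Norria:
  (a) The plaintiff resides in Zefmere — that alternative is enough. Condition met.
  (b) The defendant resides in Zefmere, not Norria; the claim does not concern real property — none of the alternatives is met. The proviso rescues it, though: the operative events occurred in Norria. Satisfied.
  (c) Every defendant has filed written consent. Condition met.
  (d) No party resides in Norria. Condition not met.
  → At least one condition fails; no jurisdiction.
No court satisfies all of its conditions.

0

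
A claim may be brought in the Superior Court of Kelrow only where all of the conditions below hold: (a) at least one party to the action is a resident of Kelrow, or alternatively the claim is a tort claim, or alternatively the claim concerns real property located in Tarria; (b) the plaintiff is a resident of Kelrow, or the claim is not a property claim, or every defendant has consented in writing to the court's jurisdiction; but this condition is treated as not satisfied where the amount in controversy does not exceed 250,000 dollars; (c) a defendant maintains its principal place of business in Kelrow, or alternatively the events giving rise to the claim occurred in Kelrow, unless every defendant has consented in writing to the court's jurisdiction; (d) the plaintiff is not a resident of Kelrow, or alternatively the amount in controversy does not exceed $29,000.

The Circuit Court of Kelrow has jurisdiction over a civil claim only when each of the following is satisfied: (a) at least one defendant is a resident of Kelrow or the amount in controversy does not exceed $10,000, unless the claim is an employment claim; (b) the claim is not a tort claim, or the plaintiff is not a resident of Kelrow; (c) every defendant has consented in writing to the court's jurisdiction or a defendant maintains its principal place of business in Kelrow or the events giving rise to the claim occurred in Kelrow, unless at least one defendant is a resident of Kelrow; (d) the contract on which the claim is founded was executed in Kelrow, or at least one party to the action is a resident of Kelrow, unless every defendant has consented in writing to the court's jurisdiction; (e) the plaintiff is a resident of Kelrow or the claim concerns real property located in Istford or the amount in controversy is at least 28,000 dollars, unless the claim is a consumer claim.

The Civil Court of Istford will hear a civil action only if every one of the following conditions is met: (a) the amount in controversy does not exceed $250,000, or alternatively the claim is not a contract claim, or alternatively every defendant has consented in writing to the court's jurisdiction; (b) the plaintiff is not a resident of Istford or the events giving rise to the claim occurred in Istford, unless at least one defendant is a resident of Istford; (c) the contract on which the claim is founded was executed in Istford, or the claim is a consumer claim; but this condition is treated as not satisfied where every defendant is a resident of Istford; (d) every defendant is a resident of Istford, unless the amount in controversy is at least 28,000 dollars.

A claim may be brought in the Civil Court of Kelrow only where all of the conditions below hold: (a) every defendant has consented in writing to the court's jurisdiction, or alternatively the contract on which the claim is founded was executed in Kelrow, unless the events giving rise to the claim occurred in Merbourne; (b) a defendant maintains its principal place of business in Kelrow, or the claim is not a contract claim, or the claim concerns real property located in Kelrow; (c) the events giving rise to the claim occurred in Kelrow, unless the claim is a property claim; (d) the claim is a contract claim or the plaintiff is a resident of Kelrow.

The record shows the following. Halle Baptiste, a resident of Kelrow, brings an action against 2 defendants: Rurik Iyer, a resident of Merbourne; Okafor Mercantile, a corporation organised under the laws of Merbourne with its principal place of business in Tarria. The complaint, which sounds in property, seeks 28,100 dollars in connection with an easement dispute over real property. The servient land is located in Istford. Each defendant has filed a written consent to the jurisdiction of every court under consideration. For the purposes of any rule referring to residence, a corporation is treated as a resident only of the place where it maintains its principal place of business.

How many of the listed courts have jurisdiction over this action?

The Superior Court of Kelrow:
  (a) Halle Baptiste resides in Kelrow, which satisfies one of the alternatives. Satisfied.
  (b) The plaintiff resides in Kelrow, so this disjunct is met. However, the amount in controversy is $28,100, within the USD 250,000 ceiling, which falls within the stated exception and so defeats the condition. Condition not met.
  (c) The corporate defendant(s) have their principal place of business in Tarria, not Kelrow; the operative events occurred in Istford, not Kelrow — every alternative fails. But every defendant has filed written consent, and the 'unless' clause therefore excuses the requirement. Condition met.
  (d) The amount in controversy is 28,100 dollars, within the USD 29,000 ceiling, which satisfies one of the alternatives. Satisfied.
  → No jurisdiction.
The Circuit Court of Kelrow:
  (a) No defendant resides in Kelrow (they reside in Merbourne, Tarria); the amount in controversy is $28,100, above the $10,000 ceiling — no alternative holds. Nor does the 'unless' clause help: the claim is a property claim, not an employment claim. Condition not met.
  (b) The claim is a property claim, not a tort claim, which satisfies one of the alternatives. Condition met.
  (c) Every defendant has filed written consent, so one alternative holds. Satisfied.
  (d) Halle Baptiste resides in Kelrow, so this disjunct is met. Satisfied.
  (e) The plaintiff resides in Kelrow, which satisfies one of the alternatives. Satisfied.
  → No jurisdiction.
The Civil Court of Istford:
  (a) The amount in controversy is USD 28,100, within the $250,000 ceiling, so this disjunct is met. Condition met.
  (b) The plaintiff resides in Kelrow, which is not Istford, which satisfies one of the alternatives. Satisfied.
  (c) No contract (and hence no place of execution) is alleged; the claim is a property claim, not a consumer claim — every alternative fails. Condition not met.
  (d) The defendants reside as follows — Rurik Iyer in Merbourne, Okafor Mercantile in Tarria — not all in Istford. The proviso rescues it, though: the amount in controversy is USD 28,100, which meets the $28,000 floor. Condition met.
  → Not every requirement is met — no jurisdiction.
The Civil Court of Kelrow:
  (a) Every defendant has filed written consent, so one alternative holds. Satisfied.
  (b) The claim is a property claim, not a contract claim, which satisfies one of the alternatives. Condition met.
  (c) The operative events occurred in Istford, not Kelrow. The proviso rescues it, though: the claim is a property claim. Condition met.
  (d) The plaintiff resides in Kelrow, which satisfies one of the alternatives. Met.
  → The court has jurisdiction.
Courts with jurisdiction: the Civil Court of Kelrow — 1 in total.

1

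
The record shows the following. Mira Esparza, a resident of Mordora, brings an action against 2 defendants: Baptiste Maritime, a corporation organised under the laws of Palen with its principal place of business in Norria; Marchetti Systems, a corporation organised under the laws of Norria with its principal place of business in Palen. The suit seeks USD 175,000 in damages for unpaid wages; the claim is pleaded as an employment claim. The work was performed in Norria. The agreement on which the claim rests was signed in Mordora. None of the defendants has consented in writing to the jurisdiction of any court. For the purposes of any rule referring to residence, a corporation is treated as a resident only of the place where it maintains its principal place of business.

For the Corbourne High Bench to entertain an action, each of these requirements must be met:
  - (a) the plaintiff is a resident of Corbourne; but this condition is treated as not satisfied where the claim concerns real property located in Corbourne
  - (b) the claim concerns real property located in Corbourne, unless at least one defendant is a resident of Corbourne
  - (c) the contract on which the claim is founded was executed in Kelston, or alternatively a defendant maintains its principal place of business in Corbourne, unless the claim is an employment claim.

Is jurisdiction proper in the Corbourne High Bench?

No

The Corbourne High Bench:
  (a) The plaintiff resides in Mordora, not Corbourne. Condition not met.
  (b) The claim does not concern real property. Nor does the 'unless' clause help: no defendant resides in Corbourne (they reside in Norria, Palen). Not met.
  (c) The contract was executed in Mordora, not Kelston; the corporate defendant(s) have their principal place of business in Norria, Palen, not Corbourne — no alternative holds. But the claim is an employment claim, and the 'unless' clause therefore excuses the requirement. Condition met.
  → The court lacks jurisdiction.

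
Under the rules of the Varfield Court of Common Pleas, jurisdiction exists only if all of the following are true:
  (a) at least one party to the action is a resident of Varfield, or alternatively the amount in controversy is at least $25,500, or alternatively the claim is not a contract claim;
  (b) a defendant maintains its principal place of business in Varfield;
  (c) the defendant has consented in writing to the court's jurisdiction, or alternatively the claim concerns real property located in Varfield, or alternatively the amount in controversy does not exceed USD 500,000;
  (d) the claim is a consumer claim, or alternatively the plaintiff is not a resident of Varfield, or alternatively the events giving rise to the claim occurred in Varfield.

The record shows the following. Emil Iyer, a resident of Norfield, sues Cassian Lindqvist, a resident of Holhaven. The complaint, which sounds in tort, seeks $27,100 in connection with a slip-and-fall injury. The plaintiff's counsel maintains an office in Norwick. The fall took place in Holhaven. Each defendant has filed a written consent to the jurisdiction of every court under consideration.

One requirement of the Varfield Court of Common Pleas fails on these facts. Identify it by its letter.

(b)

The Varfield Court of Common Pleas:
  (a) The amount in controversy is USD 27,100, which meets the USD 25,500 floor, so this disjunct is met. Met.
  (b) No defendant is a corporation. Not met.
  (c) Every defendant has filed written consent, so one alternative holds. Condition met.
  (d) The plaintiff resides in Norfield, which is not Varfield, so this disjunct is met. Satisfied.
Only condition (b) fails.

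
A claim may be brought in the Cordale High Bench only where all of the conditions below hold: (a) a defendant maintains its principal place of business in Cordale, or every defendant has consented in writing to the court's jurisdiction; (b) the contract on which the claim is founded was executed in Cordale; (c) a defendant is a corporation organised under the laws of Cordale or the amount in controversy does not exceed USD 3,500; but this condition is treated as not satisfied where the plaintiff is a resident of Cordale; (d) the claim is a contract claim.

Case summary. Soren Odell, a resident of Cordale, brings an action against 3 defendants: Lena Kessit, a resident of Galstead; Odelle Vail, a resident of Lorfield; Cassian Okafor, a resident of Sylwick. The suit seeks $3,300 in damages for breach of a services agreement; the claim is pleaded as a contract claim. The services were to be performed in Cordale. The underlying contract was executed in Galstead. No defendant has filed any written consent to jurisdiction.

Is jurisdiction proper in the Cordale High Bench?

No

The Cordale High Bench:
  (a) No defendant is a corporation; no such written consent has been filed — every alternative fails. Not satisfied.
  (b) The contract was executed in Galstead, not Cordale. Not satisfied.
  (c) The amount in controversy is USD 3,300, within the $3,500 ceiling, so this disjunct is met. But the plaintiff resides in Cordale, triggering the carve-out and defeating this condition. Not satisfied.
  (d) The claim is a contract claim. Satisfied.
  → At least one condition fails; no jurisdiction.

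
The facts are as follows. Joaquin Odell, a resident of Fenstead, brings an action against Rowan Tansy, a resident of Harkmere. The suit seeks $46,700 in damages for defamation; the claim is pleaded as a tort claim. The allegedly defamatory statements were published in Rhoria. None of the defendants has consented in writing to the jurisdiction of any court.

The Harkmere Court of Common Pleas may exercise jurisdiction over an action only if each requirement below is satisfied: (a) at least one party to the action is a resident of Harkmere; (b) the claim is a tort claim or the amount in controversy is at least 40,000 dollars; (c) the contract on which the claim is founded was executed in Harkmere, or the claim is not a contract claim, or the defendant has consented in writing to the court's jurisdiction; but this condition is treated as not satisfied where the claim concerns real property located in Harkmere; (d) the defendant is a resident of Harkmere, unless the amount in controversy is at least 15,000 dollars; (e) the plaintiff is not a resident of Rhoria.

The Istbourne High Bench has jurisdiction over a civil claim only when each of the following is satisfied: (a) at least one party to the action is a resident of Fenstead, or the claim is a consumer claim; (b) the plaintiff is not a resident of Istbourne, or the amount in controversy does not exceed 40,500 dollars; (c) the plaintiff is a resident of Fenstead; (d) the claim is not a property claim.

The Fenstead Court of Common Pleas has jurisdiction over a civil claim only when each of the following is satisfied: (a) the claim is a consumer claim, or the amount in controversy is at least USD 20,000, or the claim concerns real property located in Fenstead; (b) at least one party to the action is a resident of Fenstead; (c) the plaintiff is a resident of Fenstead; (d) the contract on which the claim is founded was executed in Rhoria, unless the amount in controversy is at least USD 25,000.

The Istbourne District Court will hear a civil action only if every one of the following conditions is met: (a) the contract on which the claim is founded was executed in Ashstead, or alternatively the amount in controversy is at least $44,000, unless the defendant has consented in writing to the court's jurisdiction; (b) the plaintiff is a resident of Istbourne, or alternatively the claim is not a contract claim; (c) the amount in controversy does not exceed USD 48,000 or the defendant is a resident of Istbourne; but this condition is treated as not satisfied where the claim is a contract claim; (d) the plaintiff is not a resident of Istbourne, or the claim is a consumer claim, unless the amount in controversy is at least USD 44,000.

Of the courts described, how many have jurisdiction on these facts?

4

The Harkmere Court of Common Pleas:
  (a) Rowan Tansy resides in Harkmere. Satisfied.
  (b) The claim is a tort claim, so this disjunct is met. Condition met.
  (c) The claim is a tort claim, not a contract claim, which satisfies one of the alternatives. And the carve-out is inapplicable — the claim does not concern real property. Satisfied.
  (d) The defendant resides in Harkmere. Satisfied.
  (e) The plaintiff resides in Fenstead, which is not Rhoria. Condition met.
  → Every requirement is satisfied — jurisdiction.
The Istbourne High Bench:
  (a) Joaquin Odell resides in Fenstead, which satisfies one of the alternatives. Satisfied.
  (b) The plaintiff resides in Fenstead, which is not Istbourne, so this disjunct is met. Met.
  (c) The plaintiff resides in Fenstead. Condition met.
  (d) The claim is a tort claim, not a property claim. Satisfied.
  → Every requirement is satisfied — jurisdiction.
The Fenstead Court of Common Pleas:
  (a) The amount in controversy is 46,700 dollars, which meets the $20,000 floor, which satisfies one of the alternatives. Condition met.
  (b) Joaquin Odell resides in Fenstead. Met.
  (c) The plaintiff resides in Fenstead. Satisfied.
  (d) No contract (and hence no place of execution) is alleged. However, the amount in controversy is 46,700 dollars, which meets the $25,000 floor, so the 'unless' proviso supplies this condition. Condition met.
  → All conditions met; jurisdiction exists.
The Istbourne District Court:
  (a) The amount in controversy is USD 46,700, which meets the 44,000 dollars floor, so one alternative holds. Satisfied.
  (b) The claim is a tort claim, not a contract claim — that alternative is enough. Satisfied.
  (c) The amount in controversy is $46,700, within the USD 48,000 ceiling, so one alternative holds. And the carve-out is inapplicable — the claim is a tort claim, not a contract claim. Satisfied.
  (d) The plaintiff resides in Fenstead, which is not Istbourne, so this disjunct is met. Met.
  → The court has jurisdiction.
Courts with jurisdiction: the Harkmere Court of Common Pleas, the Istbourne High Bench, the Fenstead Court of Common Pleas, the Istbourne District Court — 4 in total.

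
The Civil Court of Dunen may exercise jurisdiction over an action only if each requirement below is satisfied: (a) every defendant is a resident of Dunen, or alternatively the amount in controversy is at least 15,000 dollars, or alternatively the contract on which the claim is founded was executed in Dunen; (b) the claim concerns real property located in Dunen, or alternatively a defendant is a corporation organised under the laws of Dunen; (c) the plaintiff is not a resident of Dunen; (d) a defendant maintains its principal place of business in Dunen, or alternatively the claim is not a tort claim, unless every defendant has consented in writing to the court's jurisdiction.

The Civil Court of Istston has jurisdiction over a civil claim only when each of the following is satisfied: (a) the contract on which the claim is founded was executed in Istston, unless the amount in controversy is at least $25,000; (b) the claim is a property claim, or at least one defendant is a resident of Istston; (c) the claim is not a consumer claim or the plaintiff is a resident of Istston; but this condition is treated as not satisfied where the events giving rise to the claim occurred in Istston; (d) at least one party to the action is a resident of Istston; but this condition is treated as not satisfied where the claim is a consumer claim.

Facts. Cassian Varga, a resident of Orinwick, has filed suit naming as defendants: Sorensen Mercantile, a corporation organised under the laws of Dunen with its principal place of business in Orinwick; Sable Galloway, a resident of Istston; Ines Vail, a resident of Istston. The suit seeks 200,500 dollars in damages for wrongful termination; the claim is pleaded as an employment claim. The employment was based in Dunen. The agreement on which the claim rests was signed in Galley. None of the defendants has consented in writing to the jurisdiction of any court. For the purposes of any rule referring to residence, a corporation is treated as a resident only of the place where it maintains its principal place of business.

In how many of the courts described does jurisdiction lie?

2

The Civil Court of Dunen:
  (a) The amount in controversy is USD 200,500, which meets the 15,000 dollars floor, so this disjunct is met. Met.
  (b) Sorensen Mercantile is organised under the laws of Dunen, so one alternative holds. Satisfied.
  (c) The plaintiff resides in Orinwick, which is not Dunen. Satisfied.
  (d) The claim is an employment claim, not a tort claim, which satisfies one of the alternatives. Met.
  → Every requirement is satisfied — jurisdiction.
The Civil Court of Istston:
  (a) The contract was executed in Galley, not Istston. However, the amount in controversy is 200,500 dollars, which meets the 25,000 dollars floor, so the 'unless' proviso supplies this condition. Satisfied.
  (b) Sable Galloway resides in Istston, so one alternative holds. Satisfied.
  (c) The claim is an employment claim, not a consumer claim, so this disjunct is met. And the carve-out is inapplicable — the operative events occurred in Dunen, not Istston. Condition met.
  (d) Sable Galloway resides in Istston. The exception is not triggered, since the claim is an employment claim, not a consumer claim. Satisfied.
  → Every requirement is satisfied — jurisdiction.
Courts with jurisdiction: the Civil Court of Dunen, the Civil Court of Istston — 2 in total.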